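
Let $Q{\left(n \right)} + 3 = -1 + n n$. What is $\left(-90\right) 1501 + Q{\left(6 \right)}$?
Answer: $-135058$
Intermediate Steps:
$Q{\left(n \right)} = -4 + n^{2}$ ($Q{\left(n \right)} = -3 + \left(-1 + n n\right) = -3 + \left(-1 + n^{2}\right) = -4 + n^{2}$)
$\left(-90\right) 1501 + Q{\left(6 \right)} = \left(-90\right) 1501 - \left(4 - 6^{2}\right) = -135090 + \left(-4 + 36\right) = -135090 + 32 = -135058$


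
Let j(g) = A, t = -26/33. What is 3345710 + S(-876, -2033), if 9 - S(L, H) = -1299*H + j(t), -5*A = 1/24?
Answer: 84582241/120 ≈ 7.0485e+5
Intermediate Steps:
t = -26/33 (t = -26*1/33 = -26/33 ≈ -0.78788)
A = -1/120 (A = -1/5/24 = -1/5*1/24 = -1/120 ≈ -0.0083333)
j(g) = -1/120
S(L, H) = 1081/120 + 1299*H (S(L, H) = 9 - (-1299*H - 1/120) = 9 - (-1/120 - 1299*H) = 9 + (1/120 + 1299*H) = 1081/120 + 1299*H)
3345710 + S(-876, -2033) = 3345710 + (1081/120 + 1299*(-2033)) = 3345710 + (1081/120 - 2640867) = 3345710 - 316902959/120 = 84582241/120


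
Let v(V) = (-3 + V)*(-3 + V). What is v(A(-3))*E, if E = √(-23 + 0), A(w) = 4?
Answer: I*√23 ≈ 4.7958*I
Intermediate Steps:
E = I*√23 (E = √(-23) = I*√23 ≈ 4.7958*I)
v(V) = (-3 + V)²
v(A(-3))*E = (-3 + 4)²*(I*√23) = 1²*(I*√23) = 1*(I*√23) = I*√23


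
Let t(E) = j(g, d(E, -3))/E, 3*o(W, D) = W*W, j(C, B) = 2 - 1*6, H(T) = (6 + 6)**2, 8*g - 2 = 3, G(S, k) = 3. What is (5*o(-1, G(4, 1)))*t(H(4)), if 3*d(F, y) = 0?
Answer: -5/108 ≈ -0.046296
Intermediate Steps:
d(F, y) = 0 (d(F, y) = (1/3)*0 = 0)
g = 5/8 (g = 1/4 + (1/8)*3 = 1/4 + 3/8 = 5/8 ≈ 0.62500)
H(T) = 144 (H(T) = 12**2 = 144)
j(C, B) = -4 (j(C, B) = 2 - 6 = -4)
o(W, D) = W**2/3 (o(W, D) = (W*W)/3 = W**2/3)
t(E) = -4/E
(5*o(-1, G(4, 1)))*t(H(4)) = (5*((1/3)*(-1)**2))*(-4/144) = (5*((1/3)*1))*(-4*1/144) = (5*(1/3))*(-1/36) = (5/3)*(-1/36) = -5/108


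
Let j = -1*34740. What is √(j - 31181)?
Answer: I*√65921 ≈ 256.75*I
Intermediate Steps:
j = -34740
√(j - 31181) = √(-34740 - 31181) = √(-65921) = I*√65921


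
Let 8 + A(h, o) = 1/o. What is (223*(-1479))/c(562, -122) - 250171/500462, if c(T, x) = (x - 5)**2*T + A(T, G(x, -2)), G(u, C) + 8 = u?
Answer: -316255342171549/589736262768938 ≈ -0.53627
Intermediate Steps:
G(u, C) = -8 + u
A(h, o) = -8 + 1/o
c(T, x) = -8 + 1/(-8 + x) + T*(-5 + x)**2 (c(T, x) = (x - 5)**2*T + (-8 + 1/(-8 + x)) = (-5 + x)**2*T + (-8 + 1/(-8 + x)) = T*(-5 + x)**2 + (-8 + 1/(-8 + x)) = -8 + 1/(-8 + x) + T*(-5 + x)**2)
(223*(-1479))/c(562, -122) - 250171/500462 = (223*(-1479))/(((1 + (-8 - 122)*(-8 + 562*(-5 - 122)**2))/(-8 - 122))) - 250171/500462 = -329817*(-130/(1 - 130*(-8 + 562*(-127)**2))) - 250171*1/500462 = -329817*(-130/(1 - 130*(-8 + 562*16129))) - 250171/500462 = -329817*(-130/(1 - 130*(-8 + 9064498))) - 250171/500462 = -329817*(-130/(1 - 130*9064490)) - 250171/500462 = -329817*(-130/(1 - 1178383700)) - 250171/500462 = -329817/((-1/130*(-1178383699))) - 250171/500462 = -329817/1178383699/130 - 250171/500462 = -329817*130/1178383699 - 250171/500462 = -42876210/1178383699 - 250171/500462 = -316255342171549/589736262768938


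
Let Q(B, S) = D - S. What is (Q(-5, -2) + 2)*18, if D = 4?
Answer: 144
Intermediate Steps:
Q(B, S) = 4 - S
(Q(-5, -2) + 2)*18 = ((4 - 1*(-2)) + 2)*18 = ((4 + 2) + 2)*18 = (6 + 2)*18 = 8*18 = 144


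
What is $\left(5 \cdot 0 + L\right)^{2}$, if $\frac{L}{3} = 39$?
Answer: $13689$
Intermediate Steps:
$L = 117$ ($L = 3 \cdot 39 = 117$)
$\left(5 \cdot 0 + L\right)^{2} = \left(5 \cdot 0 + 117\right)^{2} = \left(0 + 117\right)^{2} = 117^{2} = 13689$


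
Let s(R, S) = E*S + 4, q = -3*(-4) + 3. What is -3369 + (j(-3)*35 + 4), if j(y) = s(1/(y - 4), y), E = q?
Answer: -4800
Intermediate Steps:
q = 15 (q = 12 + 3 = 15)
E = 15
s(R, S) = 4 + 15*S (s(R, S) = 15*S + 4 = 4 + 15*S)
j(y) = 4 + 15*y
-3369 + (j(-3)*35 + 4) = -3369 + ((4 + 15*(-3))*35 + 4) = -3369 + ((4 - 45)*35 + 4) = -3369 + (-41*35 + 4) = -3369 + (-1435 + 4) = -3369 - 1431 = -4800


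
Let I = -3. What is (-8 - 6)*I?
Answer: 42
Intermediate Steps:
(-8 - 6)*I = (-8 - 6)*(-3) = -14*(-3) = 42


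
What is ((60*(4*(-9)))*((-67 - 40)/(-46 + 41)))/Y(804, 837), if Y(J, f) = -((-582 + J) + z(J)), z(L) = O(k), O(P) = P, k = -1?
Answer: 46224/221 ≈ 209.16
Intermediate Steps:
z(L) = -1
Y(J, f) = 583 - J (Y(J, f) = -((-582 + J) - 1) = -(-583 + J) = 583 - J)
((60*(4*(-9)))*((-67 - 40)/(-46 + 41)))/Y(804, 837) = ((60*(4*(-9)))*((-67 - 40)/(-46 + 41)))/(583 - 1*804) = ((60*(-36))*(-107/(-5)))/(583 - 804) = -(-231120)*(-1)/5/(-221) = -2160*107/5*(-1/221) = -46224*(-1/221) = 46224/221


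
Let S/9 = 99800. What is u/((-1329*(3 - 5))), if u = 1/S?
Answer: 1/2387415600 ≈ 4.1886e-10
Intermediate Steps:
S = 898200 (S = 9*99800 = 898200)
u = 1/898200 ≈ 1.1133e-6
u/((-1329*(3 - 5))) = 1/(898200*((-1329*(3 - 5)))) = 1/(898200*((-1329*(-2)))) = (1/898200)/2658 = (1/898200)*(1/2658) = 1/2387415600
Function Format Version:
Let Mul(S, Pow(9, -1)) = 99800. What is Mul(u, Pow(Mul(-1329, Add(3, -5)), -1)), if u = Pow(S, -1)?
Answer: Rational(1, 2387415600) ≈ 4.1886e-10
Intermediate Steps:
S = 898200 (S = Mul(9, 99800) = 898200)
u = Rational(1, 898200) (u = Pow(898200, -1) = Rational(1, 898200) ≈ 1.1133e-6)
Mul(u, Pow(Mul(-1329, Add(3, -5)), -1)) = Mul(Rational(1, 898200), Pow(Mul(-1329, Add(3, -5)), -1)) = Mul(Rational(1, 898200), Pow(Mul(-1329, -2), -1)) = Mul(Rational(1, 898200), Pow(2658, -1)) = Mul(Rational(1, 898200), Rational(1, 2658)) = Rational(1, 2387415600)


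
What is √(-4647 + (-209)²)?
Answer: √39034 ≈ 197.57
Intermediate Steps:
√(-4647 + (-209)²) = √(-4647 + 43681) = √39034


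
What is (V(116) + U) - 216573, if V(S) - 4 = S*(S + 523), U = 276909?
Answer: 134464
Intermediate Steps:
V(S) = 4 + S*(523 + S) (V(S) = 4 + S*(S + 523) = 4 + S*(523 + S))
(V(116) + U) - 216573 = ((4 + 116² + 523*116) + 276909) - 216573 = ((4 + 13456 + 60668) + 276909) - 216573 = (74128 + 276909) - 216573 = 351037 - 216573 = 134464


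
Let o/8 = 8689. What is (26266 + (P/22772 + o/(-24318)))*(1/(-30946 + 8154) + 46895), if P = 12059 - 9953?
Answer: 3886209575322556742705/3155378588208 ≈ 1.2316e+9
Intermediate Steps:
o = 69512 (o = 8*8689 = 69512)
P = 2106
(26266 + (P/22772 + o/(-24318)))*(1/(-30946 + 8154) + 46895) = (26266 + (2106/22772 + 69512/(-24318)))*(1/(-30946 + 8154) + 46895) = (26266 + (2106*(1/22772) + 69512*(-1/24318)))*(1/(-22792) + 46895) = (26266 + (1053/11386 - 34756/12159))*(-1/22792 + 46895) = (26266 - 382928389/138442374)*(1068830839/22792) = (3635944467095/138442374)*(1068830839/22792) = 3886209575322556742705/3155378588208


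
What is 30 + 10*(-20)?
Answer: -170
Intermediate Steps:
30 + 10*(-20) = 30 - 200 = -170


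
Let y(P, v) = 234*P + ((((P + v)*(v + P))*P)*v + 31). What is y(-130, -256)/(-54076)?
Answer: -4958556491/54076 ≈ -91696.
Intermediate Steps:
y(P, v) = 31 + 234*P + P*v*(P + v)² (y(P, v) = 234*P + ((((P + v)*(P + v))*P)*v + 31) = 234*P + (((P + v)²*P)*v + 31) = 234*P + ((P*(P + v)²)*v + 31) = 234*P + (P*v*(P + v)² + 31) = 234*P + (31 + P*v*(P + v)²) = 31 + 234*P + P*v*(P + v)²)
y(-130, -256)/(-54076) = (31 + 234*(-130) - 130*(-256)*(-130 - 256)²)/(-54076) = (31 - 30420 - 130*(-256)*(-386)²)*(-1/54076) = (31 - 30420 - 130*(-256)*148996)*(-1/54076) = (31 - 30420 + 4958586880)*(-1/54076) = 4958556491*(-1/54076) = -4958556491/54076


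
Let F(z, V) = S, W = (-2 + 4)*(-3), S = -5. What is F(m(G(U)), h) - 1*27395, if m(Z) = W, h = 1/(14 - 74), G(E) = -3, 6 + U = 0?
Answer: -27400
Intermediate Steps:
U = -6 (U = -6 + 0 = -6)
h = -1/60 (h = 1/(-60) = -1/60 ≈ -0.016667)
W = -6 (W = 2*(-3) = -6)
m(Z) = -6
F(z, V) = -5
F(m(G(U)), h) - 1*27395 = -5 - 1*27395 = -5 - 27395 = -27400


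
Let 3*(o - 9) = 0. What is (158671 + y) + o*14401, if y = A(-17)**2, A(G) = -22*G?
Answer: 428156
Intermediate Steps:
o = 9 (o = 9 + (1/3)*0 = 9 + 0 = 9)
y = 139876 (y = (-22*(-17))**2 = 374**2 = 139876)
(158671 + y) + o*14401 = (158671 + 139876) + 9*14401 = 298547 + 129609 = 428156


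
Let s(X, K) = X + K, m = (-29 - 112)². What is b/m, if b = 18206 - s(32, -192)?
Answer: 6122/6627 ≈ 0.92380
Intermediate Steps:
m = 19881 (m = (-141)² = 19881)
s(X, K) = K + X
b = 18366 (b = 18206 - (-192 + 32) = 18206 - 1*(-160) = 18206 + 160 = 18366)
b/m = 18366/19881 = 18366*(1/19881) = 6122/6627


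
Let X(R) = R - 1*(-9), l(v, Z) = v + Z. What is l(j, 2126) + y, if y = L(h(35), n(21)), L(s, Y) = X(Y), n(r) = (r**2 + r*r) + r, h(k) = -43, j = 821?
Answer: 3859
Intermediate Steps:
l(v, Z) = Z + v
n(r) = r + 2*r**2 (n(r) = (r**2 + r**2) + r = 2*r**2 + r = r + 2*r**2)
X(R) = 9 + R (X(R) = R + 9 = 9 + R)
L(s, Y) = 9 + Y
y = 912 (y = 9 + 21*(1 + 2*21) = 9 + 21*(1 + 42) = 9 + 21*43 = 9 + 903 = 912)
l(j, 2126) + y = (2126 + 821) + 912 = 2947 + 912 = 3859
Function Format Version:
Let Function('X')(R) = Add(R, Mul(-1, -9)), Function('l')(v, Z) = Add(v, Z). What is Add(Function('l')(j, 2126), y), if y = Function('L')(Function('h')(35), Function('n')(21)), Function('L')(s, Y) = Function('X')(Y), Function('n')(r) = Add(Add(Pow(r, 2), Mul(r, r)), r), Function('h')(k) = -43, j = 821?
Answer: 3859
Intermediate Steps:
Function('l')(v, Z) = Add(Z, v)
Function('n')(r) = Add(r, Mul(2, Pow(r, 2))) (Function('n')(r) = Add(Add(Pow(r, 2), Pow(r, 2)), r) = Add(Mul(2, Pow(r, 2)), r) = Add(r, Mul(2, Pow(r, 2))))
Function('X')(R) = Add(9, R) (Function('X')(R) = Add(R, 9) = Add(9, R))
Function('L')(s, Y) = Add(9, Y)
y = 912 (y = Add(9, Mul(21, Add(1, Mul(2, 21)))) = Add(9, Mul(21, Add(1, 42))) = Add(9, Mul(21, 43)) = Add(9, 903) = 912)
Add(Function('l')(j, 2126), y) = Add(Add(2126, 821), 912) = Add(2947, 912) = 3859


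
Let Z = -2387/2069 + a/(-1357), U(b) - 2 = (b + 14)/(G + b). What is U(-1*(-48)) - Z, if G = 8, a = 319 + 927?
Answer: 407143795/78613724 ≈ 5.1790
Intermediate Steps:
a = 1246
U(b) = 2 + (14 + b)/(8 + b) (U(b) = 2 + (b + 14)/(8 + b) = 2 + (14 + b)/(8 + b))
Z = -5817133/2807633 (Z = -2387/2069 + 1246/(-1357) = -2387*1/2069 + 1246*(-1/1357) = -2387/2069 - 1246/1357 = -5817133/2807633 ≈ -2.0719)
U(-1*(-48)) - Z = 3*(10 - 1*(-48))/(8 - 1*(-48)) - 1*(-5817133/2807633) = 3*(10 + 48)/(8 + 48) + 5817133/2807633 = 3*58/56 + 5817133/2807633 = 3*(1/56)*58 + 5817133/2807633 = 87/28 + 5817133/2807633 = 407143795/78613724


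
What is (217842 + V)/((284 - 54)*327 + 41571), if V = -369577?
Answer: -151735/116781 ≈ -1.2993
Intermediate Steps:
(217842 + V)/((284 - 54)*327 + 41571) = (217842 - 369577)/((284 - 54)*327 + 41571) = -151735/(230*327 + 41571) = -151735/(75210 + 41571) = -151735/116781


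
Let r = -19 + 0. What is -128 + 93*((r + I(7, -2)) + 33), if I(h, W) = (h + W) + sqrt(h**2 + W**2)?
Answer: 1639 + 93*sqrt(53) ≈ 2316.1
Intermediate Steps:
r = -19
I(h, W) = W + h + sqrt(W**2 + h**2) (I(h, W) = (W + h) + sqrt(W**2 + h**2) = W + h + sqrt(W**2 + h**2))
-128 + 93*((r + I(7, -2)) + 33) = -128 + 93*((-19 + (-2 + 7 + sqrt((-2)**2 + 7**2))) + 33) = -128 + 93*((-19 + (-2 + 7 + sqrt(4 + 49))) + 33) = -128 + 93*((-19 + (-2 + 7 + sqrt(53))) + 33) = -128 + 93*((-19 + (5 + sqrt(53))) + 33) = -128 + 93*((-14 + sqrt(53)) + 33) = -128 + 93*(19 + sqrt(53)) = -128 + (1767 + 93*sqrt(53)) = 1639 + 93*sqrt(53)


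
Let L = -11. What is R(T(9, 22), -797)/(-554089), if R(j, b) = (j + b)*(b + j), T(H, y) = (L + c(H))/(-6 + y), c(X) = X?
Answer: -40666129/35461696 ≈ -1.1468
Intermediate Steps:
T(H, y) = (-11 + H)/(-6 + y)
R(j, b) = (b + j)² (R(j, b) = (b + j)*(b + j) = (b + j)²)
R(T(9, 22), -797)/(-554089) = (-797 + (-11 + 9)/(-6 + 22))²/(-554089) = (-797 - 2/16)²*(-1/554089) = (-797 + (1/16)*(-2))²*(-1/554089) = (-797 - ⅛)²*(-1/554089) = (-6377/8)²*(-1/554089) = (40666129/64)*(-1/554089) = -40666129/35461696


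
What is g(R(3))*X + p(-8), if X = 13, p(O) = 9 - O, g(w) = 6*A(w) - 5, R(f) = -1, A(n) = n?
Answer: -126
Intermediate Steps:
g(w) = -5 + 6*w (g(w) = 6*w - 5 = -5 + 6*w)
g(R(3))*X + p(-8) = (-5 + 6*(-1))*13 + (9 - 1*(-8)) = (-5 - 6)*13 + (9 + 8) = -11*13 + 17 = -143 + 17 = -126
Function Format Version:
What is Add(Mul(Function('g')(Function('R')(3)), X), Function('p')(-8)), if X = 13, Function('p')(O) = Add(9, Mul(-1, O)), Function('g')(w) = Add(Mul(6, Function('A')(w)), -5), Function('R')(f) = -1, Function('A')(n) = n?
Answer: -126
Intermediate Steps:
Function('g')(w) = Add(-5, Mul(6, w)) (Function('g')(w) = Add(Mul(6, w), -5) = Add(-5, Mul(6, w)))
Add(Mul(Function('g')(Function('R')(3)), X), Function('p')(-8)) = Add(Mul(Add(-5, Mul(6, -1)), 13), Add(9, Mul(-1, -8))) = Add(Mul(Add(-5, -6), 13), Add(9, 8)) = Add(Mul(-11, 13), 17) = Add(-143, 17) = -126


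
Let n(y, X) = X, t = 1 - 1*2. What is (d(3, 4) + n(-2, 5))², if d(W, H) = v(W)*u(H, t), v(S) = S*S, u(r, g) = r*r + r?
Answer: 34225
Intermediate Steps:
t = -1 (t = 1 - 2 = -1)
u(r, g) = r + r² (u(r, g) = r² + r = r + r²)
v(S) = S²
d(W, H) = H*W²*(1 + H) (d(W, H) = W²*(H*(1 + H)) = H*W²*(1 + H))
(d(3, 4) + n(-2, 5))² = (4*3²*(1 + 4) + 5)² = (4*9*5 + 5)² = (180 + 5)² = 185² = 34225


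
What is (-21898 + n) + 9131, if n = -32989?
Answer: -45756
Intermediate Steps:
(-21898 + n) + 9131 = (-21898 - 32989) + 9131 = -54887 + 9131 = -45756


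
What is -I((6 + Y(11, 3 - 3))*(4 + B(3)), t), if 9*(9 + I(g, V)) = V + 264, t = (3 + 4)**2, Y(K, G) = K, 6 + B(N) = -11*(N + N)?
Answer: -232/9 ≈ -25.778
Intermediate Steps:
B(N) = -6 - 22*N (B(N) = -6 - 11*(N + N) = -6 - 22*N)
t = 49 (t = 7**2 = 49)
I(g, V) = 61/3 + V/9 (I(g, V) = -9 + (V + 264)/9 = -9 + (264 + V)/9 = -9 + (88/3 + V/9) = 61/3 + V/9)
-I((6 + Y(11, 3 - 3))*(4 + B(3)), t) = -(61/3 + (1/9)*49) = -(61/3 + 49/9) = -1*232/9 = -232/9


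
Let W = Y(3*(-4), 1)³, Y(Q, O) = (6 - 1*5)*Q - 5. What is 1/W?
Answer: -1/4913 ≈ -0.00020354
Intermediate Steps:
Y(Q, O) = -5 + Q (Y(Q, O) = (6 - 5)*Q - 5 = 1*Q - 5 = Q - 5 = -5 + Q)
W = -4913 (W = (-5 + 3*(-4))³ = (-5 - 12)³ = (-17)³ = -4913)
1/W = 1/(-4913) = -1/4913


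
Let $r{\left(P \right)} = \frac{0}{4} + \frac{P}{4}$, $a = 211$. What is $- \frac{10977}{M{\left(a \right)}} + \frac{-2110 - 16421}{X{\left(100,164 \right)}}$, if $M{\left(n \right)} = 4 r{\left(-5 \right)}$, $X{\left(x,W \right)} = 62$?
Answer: $\frac{587919}{310} \approx 1896.5$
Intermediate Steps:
$r{\left(P \right)} = \frac{P}{4}$ ($r{\left(P \right)} = 0 \cdot \frac{1}{4} + P \frac{1}{4} = 0 + \frac{P}{4} = \frac{P}{4}$)
$M{\left(n \right)} = -5$ ($M{\left(n \right)} = 4 \cdot \frac{1}{4} \left(-5\right) = 4 \left(- \frac{5}{4}\right) = -5$)
$- \frac{10977}{M{\left(a \right)}} + \frac{-2110 - 16421}{X{\left(100,164 \right)}} = - \frac{10977}{-5} + \frac{-2110 - 16421}{62} = \left(-10977\right) \left(- \frac{1}{5}\right) + \left(-2110 - 16421\right) \frac{1}{62} = \frac{10977}{5} - \frac{18531}{62} = \frac{587919}{310}$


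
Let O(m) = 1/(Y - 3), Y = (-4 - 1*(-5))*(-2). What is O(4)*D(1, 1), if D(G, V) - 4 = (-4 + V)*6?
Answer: 14/5 ≈ 2.8000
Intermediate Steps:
Y = -2 (Y = (-4 + 5)*(-2) = 1*(-2) = -2)
O(m) = -⅕ (O(m) = 1/(-2 - 3) = 1/(-5) = -⅕)
D(G, V) = -20 + 6*V (D(G, V) = 4 + (-4 + V)*6 = 4 + (-24 + 6*V) = -20 + 6*V)
O(4)*D(1, 1) = -(-20 + 6*1)/5 = -(-20 + 6)/5 = -⅕*(-14) = 14/5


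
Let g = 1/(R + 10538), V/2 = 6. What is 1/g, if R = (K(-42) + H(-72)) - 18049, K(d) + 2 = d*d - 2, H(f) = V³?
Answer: -4023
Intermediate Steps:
V = 12 (V = 2*6 = 12)
H(f) = 1728 (H(f) = 12³ = 1728)
K(d) = -4 + d² (K(d) = -2 + (d*d - 2) = -2 + (d² - 2) = -2 + (-2 + d²) = -4 + d²)
R = -14561 (R = ((-4 + (-42)²) + 1728) - 18049 = ((-4 + 1764) + 1728) - 18049 = (1760 + 1728) - 18049 = 3488 - 18049 = -14561)
g = -1/4023 (g = 1/(-14561 + 10538) = 1/(-4023) = -1/4023 ≈ -0.00024857)
1/g = 1/(-1/4023) = -4023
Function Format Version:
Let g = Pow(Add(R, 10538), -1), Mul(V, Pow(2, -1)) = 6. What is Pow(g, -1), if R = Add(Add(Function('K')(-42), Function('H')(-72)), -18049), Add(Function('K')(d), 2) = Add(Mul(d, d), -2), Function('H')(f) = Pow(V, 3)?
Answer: -4023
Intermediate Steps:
V = 12 (V = Mul(2, 6) = 12)
Function('H')(f) = 1728 (Function('H')(f) = Pow(12, 3) = 1728)
Function('K')(d) = Add(-4, Pow(d, 2)) (Function('K')(d) = Add(-2, Add(Mul(d, d), -2)) = Add(-2, Add(Pow(d, 2), -2)) = Add(-2, Add(-2, Pow(d, 2))) = Add(-4, Pow(d, 2)))
R = -14561 (R = Add(Add(Add(-4, Pow(-42, 2)), 1728), -18049) = Add(Add(Add(-4, 1764), 1728), -18049) = Add(Add(1760, 1728), -18049) = Add(3488, -18049) = -14561)
g = Rational(-1, 4023) (g = Pow(Add(-14561, 10538), -1) = Pow(-4023, -1) = Rational(-1, 4023) ≈ -0.00024857)
Pow(g, -1) = Pow(Rational(-1, 4023), -1) = -4023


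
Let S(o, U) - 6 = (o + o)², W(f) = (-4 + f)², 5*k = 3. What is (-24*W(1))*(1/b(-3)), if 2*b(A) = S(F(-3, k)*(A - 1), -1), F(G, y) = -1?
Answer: -216/35 ≈ -6.1714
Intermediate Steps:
k = ⅗ (k = (⅕)*3 = ⅗ ≈ 0.60000)
S(o, U) = 6 + 4*o² (S(o, U) = 6 + (o + o)² = 6 + (2*o)² = 6 + 4*o²)
b(A) = 3 + 2*(1 - A)² (b(A) = (6 + 4*(-(A - 1))²)/2 = (6 + 4*(-(-1 + A))²)/2 = (6 + 4*(1 - A)²)/2 = 3 + 2*(1 - A)²)
(-24*W(1))*(1/b(-3)) = (-24*(-4 + 1)²)*(1/(3 + 2*(1 - 1*(-3))²)) = (-24*(-3)²)*(1/(3 + 2*(1 + 3)²)) = (-24*9)*(1/(3 + 2*4²)) = -216/(3 + 2*16) = -216/(3 + 32) = -216/35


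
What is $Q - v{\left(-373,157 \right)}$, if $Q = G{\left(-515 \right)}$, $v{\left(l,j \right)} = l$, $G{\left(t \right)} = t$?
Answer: $-142$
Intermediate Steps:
$Q = -515$
$Q - v{\left(-373,157 \right)} = -515 - -373 = -515 + 373 = -142$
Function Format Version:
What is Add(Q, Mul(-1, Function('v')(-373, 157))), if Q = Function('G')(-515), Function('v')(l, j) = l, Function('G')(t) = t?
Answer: -142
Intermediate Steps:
Q = -515
Add(Q, Mul(-1, Function('v')(-373, 157))) = Add(-515, Mul(-1, -373)) = Add(-515, 373) = -142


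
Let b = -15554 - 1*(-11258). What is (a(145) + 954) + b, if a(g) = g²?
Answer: 17683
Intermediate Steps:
b = -4296 (b = -15554 + 11258 = -4296)
(a(145) + 954) + b = (145² + 954) - 4296 = (21025 + 954) - 4296 = 21979 - 4296 = 17683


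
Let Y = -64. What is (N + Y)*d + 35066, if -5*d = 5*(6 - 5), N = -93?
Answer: 35223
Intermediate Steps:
d = -1 (d = -(6 - 5) = -1 ≈ -1.0000)
(N + Y)*d + 35066 = (-93 - 64)*(-1) + 35066 = -157*(-1) + 35066 = 157 + 35066 = 35223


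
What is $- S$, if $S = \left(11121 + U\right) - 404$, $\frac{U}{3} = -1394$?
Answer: $-6535$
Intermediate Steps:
$U = -4182$ ($U = 3 \left(-1394\right) = -4182$)
$S = 6535$ ($S = \left(11121 - 4182\right) - 404 = 6939 - 404 = 6535$)
$- S = \left(-1\right) 6535 = -6535$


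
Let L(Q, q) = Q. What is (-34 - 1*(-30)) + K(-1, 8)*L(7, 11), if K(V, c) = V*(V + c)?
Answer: -53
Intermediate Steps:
(-34 - 1*(-30)) + K(-1, 8)*L(7, 11) = (-34 - 1*(-30)) - (-1 + 8)*7 = (-34 + 30) - 1*7*7 = -4 - 7*7 = -4 - 49 = -53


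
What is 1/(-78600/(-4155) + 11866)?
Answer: 277/3292122 ≈ 8.4140e-5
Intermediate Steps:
1/(-78600/(-4155) + 11866) = 1/(-78600*(-1/4155) + 11866) = 1/(5240/277 + 11866) = 1/(3292122/277) = 277/3292122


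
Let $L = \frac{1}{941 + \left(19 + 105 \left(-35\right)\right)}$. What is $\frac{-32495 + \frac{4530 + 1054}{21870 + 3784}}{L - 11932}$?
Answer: $\frac{1131640705695}{415535552087} \approx 2.7233$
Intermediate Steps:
$L = - \frac{1}{2715}$ ($L = \frac{1}{941 + \left(19 - 3675\right)} = \frac{1}{941 - 3656} = \frac{1}{-2715} = - \frac{1}{2715} \approx -0.00036832$)
$\frac{-32495 + \frac{4530 + 1054}{21870 + 3784}}{L - 11932} = \frac{-32495 + \frac{4530 + 1054}{21870 + 3784}}{- \frac{1}{2715} - 11932} = \frac{-32495 + \frac{5584}{25654}}{- \frac{32395381}{2715}} = \left(-32495 + 5584 \cdot \frac{1}{25654}\right) \left(- \frac{2715}{32395381}\right) = \left(-32495 + \frac{2792}{12827}\right) \left(- \frac{2715}{32395381}\right) = \left(- \frac{416810573}{12827}\right) \left(- \frac{2715}{32395381}\right) = \frac{1131640705695}{415535552087}$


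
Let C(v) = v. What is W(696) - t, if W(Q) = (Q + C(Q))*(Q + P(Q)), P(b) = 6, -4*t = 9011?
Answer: 3917747/4 ≈ 9.7944e+5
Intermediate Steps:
t = -9011/4 (t = -¼*9011 = -9011/4 ≈ -2252.8)
W(Q) = 2*Q*(6 + Q) (W(Q) = (Q + Q)*(Q + 6) = (2*Q)*(6 + Q) = 2*Q*(6 + Q))
W(696) - t = 2*696*(6 + 696) - 1*(-9011/4) = 2*696*702 + 9011/4 = 977184 + 9011/4 = 3917747/4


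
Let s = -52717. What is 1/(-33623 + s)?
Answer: -1/86340 ≈ -1.1582e-5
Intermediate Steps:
1/(-33623 + s) = 1/(-33623 - 52717) = 1/(-86340) = -1/86340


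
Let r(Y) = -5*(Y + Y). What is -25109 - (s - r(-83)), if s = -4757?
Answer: -19522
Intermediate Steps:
r(Y) = -10*Y
-25109 - (s - r(-83)) = -25109 - (-4757 - (-10)*(-83)) = -25109 - (-4757 - 1*830) = -25109 - (-4757 - 830) = -25109 - 1*(-5587) = -25109 + 5587 = -19522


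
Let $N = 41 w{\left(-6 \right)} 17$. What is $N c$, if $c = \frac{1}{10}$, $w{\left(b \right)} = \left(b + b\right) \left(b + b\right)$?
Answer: $\frac{50184}{5} \approx 10037.0$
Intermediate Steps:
$w{\left(b \right)} = 4 b^{2}$ ($w{\left(b \right)} = 2 b 2 b = 4 b^{2}$)
$c = \frac{1}{10} \approx 0.1$
$N = 100368$ ($N = 41 \cdot 4 \left(-6\right)^{2} \cdot 17 = 41 \cdot 4 \cdot 36 \cdot 17 = 41 \cdot 144 \cdot 17 = 5904 \cdot 17 = 100368$)
$N c = 100368 \cdot \frac{1}{10} = \frac{50184}{5}$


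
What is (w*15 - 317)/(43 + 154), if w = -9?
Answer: -452/197 ≈ -2.2944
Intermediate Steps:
(w*15 - 317)/(43 + 154) = (-9*15 - 317)/(43 + 154) = (-135 - 317)/197 = -452*1/197 = -452/197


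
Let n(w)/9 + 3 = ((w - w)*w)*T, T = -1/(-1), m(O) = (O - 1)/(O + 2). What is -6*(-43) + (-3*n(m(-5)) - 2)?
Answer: 337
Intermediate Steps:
m(O) = (-1 + O)/(2 + O)
T = 1 (T = -1*(-1) = 1)
n(w) = -27 (n(w) = -27 + 9*(((w - w)*w)*1) = -27 + 9*((0*w)*1) = -27 + 9*(0*1) = -27 + 9*0 = -27 + 0 = -27)
-6*(-43) + (-3*n(m(-5)) - 2) = -6*(-43) + (-3*(-27) - 2) = 258 + (81 - 2) = 258 + 79 = 337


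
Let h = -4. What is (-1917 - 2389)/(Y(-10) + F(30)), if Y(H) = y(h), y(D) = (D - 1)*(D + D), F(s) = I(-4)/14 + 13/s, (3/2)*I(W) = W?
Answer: -301420/2817 ≈ -107.00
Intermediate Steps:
I(W) = 2*W/3
F(s) = -4/21 + 13/s (F(s) = ((2/3)*(-4))/14 + 13/s = -8/3*1/14 + 13/s = -4/21 + 13/s)
y(D) = 2*D*(-1 + D) (y(D) = (-1 + D)*(2*D) = 2*D*(-1 + D))
Y(H) = 40 (Y(H) = 2*(-4)*(-1 - 4) = 2*(-4)*(-5) = 40)
(-1917 - 2389)/(Y(-10) + F(30)) = (-1917 - 2389)/(40 + (-4/21 + 13/30)) = -4306/(40 + (-4/21 + 13*(1/30))) = -4306/(40 + (-4/21 + 13/30)) = -4306/(40 + 17/70) = -4306/2817/70 = -4306*70/2817 = -301420/2817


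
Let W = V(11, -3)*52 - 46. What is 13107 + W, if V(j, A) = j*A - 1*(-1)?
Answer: 11397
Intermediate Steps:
V(j, A) = 1 + A*j (V(j, A) = A*j + 1 = 1 + A*j)
W = -1710 (W = (1 - 3*11)*52 - 46 = (1 - 33)*52 - 46 = -32*52 - 46 = -1664 - 46 = -1710)
13107 + W = 13107 - 1710 = 11397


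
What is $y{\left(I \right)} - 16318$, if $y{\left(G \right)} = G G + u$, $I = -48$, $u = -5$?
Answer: $-14019$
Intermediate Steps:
$y{\left(G \right)} = -5 + G^{2}$ ($y{\left(G \right)} = G G - 5 = G^{2} - 5 = -5 + G^{2}$)
$y{\left(I \right)} - 16318 = \left(-5 + \left(-48\right)^{2}\right) - 16318 = \left(-5 + 2304\right) - 16318 = 2299 - 16318 = -14019$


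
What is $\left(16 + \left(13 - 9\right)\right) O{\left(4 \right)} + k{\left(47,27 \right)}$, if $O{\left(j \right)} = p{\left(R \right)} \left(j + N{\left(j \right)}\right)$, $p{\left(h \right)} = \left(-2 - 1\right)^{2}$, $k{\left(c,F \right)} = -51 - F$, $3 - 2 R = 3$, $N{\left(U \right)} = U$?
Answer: $1362$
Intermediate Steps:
$R = 0$ ($R = \frac{3}{2} - \frac{3}{2} = 0$)
$p{\left(h \right)} = 9$ ($p{\left(h \right)} = \left(-3\right)^{2} = 9$)
$O{\left(j \right)} = 18 j$ ($O{\left(j \right)} = 9 \left(j + j\right) = 9 \cdot 2 j = 18 j$)
$\left(16 + \left(13 - 9\right)\right) O{\left(4 \right)} + k{\left(47,27 \right)} = \left(16 + \left(13 - 9\right)\right) 18 \cdot 4 - 78 = \left(16 + \left(13 - 9\right)\right) 72 - 78 = \left(16 + 4\right) 72 - 78 = 20 \cdot 72 - 78 = 1440 - 78 = 1362$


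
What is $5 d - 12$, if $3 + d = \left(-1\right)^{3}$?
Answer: $-32$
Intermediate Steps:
$d = -4$ ($d = -3 + \left(-1\right)^{3} = -3 - 1 = -4$)
$5 d - 12 = 5 \left(-4\right) - 12 = -20 - 12 = -32$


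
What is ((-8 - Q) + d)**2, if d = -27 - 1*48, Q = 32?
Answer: 13225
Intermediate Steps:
d = -75 (d = -27 - 48 = -75)
((-8 - Q) + d)**2 = ((-8 - 1*32) - 75)**2 = ((-8 - 32) - 75)**2 = (-40 - 75)**2 = (-115)**2 = 13225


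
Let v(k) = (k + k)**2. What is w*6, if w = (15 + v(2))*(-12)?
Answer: -2232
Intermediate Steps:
v(k) = 4*k**2 (v(k) = (2*k)**2 = 4*k**2)
w = -372 (w = (15 + 4*2**2)*(-12) = (15 + 4*4)*(-12) = (15 + 16)*(-12) = 31*(-12) = -372)
w*6 = -372*6 = -2232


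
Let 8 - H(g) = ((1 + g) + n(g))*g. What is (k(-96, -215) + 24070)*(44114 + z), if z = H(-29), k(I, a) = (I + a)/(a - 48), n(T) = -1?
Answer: 273999935601/263 ≈ 1.0418e+9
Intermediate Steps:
k(I, a) = (I + a)/(-48 + a)
H(g) = 8 - g**2 (H(g) = 8 - ((1 + g) - 1)*g = 8 - g*g = 8 - g**2)
z = -833 (z = 8 - 1*(-29)**2 = 8 - 1*841 = 8 - 841 = -833)
(k(-96, -215) + 24070)*(44114 + z) = ((-96 - 215)/(-48 - 215) + 24070)*(44114 - 833) = (-311/(-263) + 24070)*43281 = (-1/263*(-311) + 24070)*43281 = (311/263 + 24070)*43281 = (6330721/263)*43281 = 273999935601/263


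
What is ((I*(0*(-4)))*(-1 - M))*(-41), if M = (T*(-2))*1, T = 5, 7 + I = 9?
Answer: 0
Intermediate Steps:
I = 2 (I = -7 + 9 = 2)
M = -10 (M = (5*(-2))*1 = -10*1 = -10)
((I*(0*(-4)))*(-1 - M))*(-41) = ((2*(0*(-4)))*(-1 - 1*(-10)))*(-41) = ((2*0)*(-1 + 10))*(-41) = (0*9)*(-41) = 0*(-41) = 0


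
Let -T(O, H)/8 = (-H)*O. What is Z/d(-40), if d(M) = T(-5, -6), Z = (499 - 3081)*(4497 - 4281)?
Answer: -11619/5 ≈ -2323.8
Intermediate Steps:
Z = -557712 (Z = -2582*216 = -557712)
T(O, H) = 8*H*O (T(O, H) = -8*(-H)*O = -(-8)*H*O = 8*H*O)
d(M) = 240 (d(M) = 8*(-6)*(-5) = 240)
Z/d(-40) = -557712/240 = -557712*1/240 = -11619/5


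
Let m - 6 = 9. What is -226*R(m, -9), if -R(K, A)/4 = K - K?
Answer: 0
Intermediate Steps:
m = 15 (m = 6 + 9 = 15)
R(K, A) = 0 (R(K, A) = -4*(K - K) = -4*0 = 0)
-226*R(m, -9) = -226*0 = 0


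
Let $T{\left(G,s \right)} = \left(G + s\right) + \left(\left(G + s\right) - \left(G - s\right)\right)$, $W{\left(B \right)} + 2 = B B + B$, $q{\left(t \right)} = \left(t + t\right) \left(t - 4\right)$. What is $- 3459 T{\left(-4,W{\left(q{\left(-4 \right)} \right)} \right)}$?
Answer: $-43133730$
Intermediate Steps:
$q{\left(t \right)} = 2 t \left(-4 + t\right)$
$W{\left(B \right)} = -2 + B + B^{2}$ ($W{\left(B \right)} = -2 + \left(B B + B\right) = -2 + \left(B^{2} + B\right) = -2 + \left(B + B^{2}\right) = -2 + B + B^{2}$)
$T{\left(G,s \right)} = G + 3 s$ ($T{\left(G,s \right)} = \left(G + s\right) + 2 s = G + 3 s$)
$- 3459 T{\left(-4,W{\left(q{\left(-4 \right)} \right)} \right)} = - 3459 \left(-4 + 3 \left(-2 + 2 \left(-4\right) \left(-4 - 4\right) + \left(2 \left(-4\right) \left(-4 - 4\right)\right)^{2}\right)\right) = - 3459 \left(-4 + 3 \left(-2 + 2 \left(-4\right) \left(-8\right) + \left(2 \left(-4\right) \left(-8\right)\right)^{2}\right)\right) = - 3459 \left(-4 + 3 \left(-2 + 64 + 64^{2}\right)\right) = - 3459 \left(-4 + 3 \left(-2 + 64 + 4096\right)\right) = - 3459 \left(-4 + 3 \cdot 4158\right) = - 3459 \left(-4 + 12474\right) = \left(-3459\right) 12470 = -43133730$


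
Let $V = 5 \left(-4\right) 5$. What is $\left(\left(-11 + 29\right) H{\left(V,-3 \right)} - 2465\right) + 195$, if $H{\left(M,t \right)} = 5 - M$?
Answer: $-380$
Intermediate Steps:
$V = -100$ ($V = \left(-20\right) 5 = -100$)
$\left(\left(-11 + 29\right) H{\left(V,-3 \right)} - 2465\right) + 195 = \left(\left(-11 + 29\right) \left(5 - -100\right) - 2465\right) + 195 = \left(18 \left(5 + 100\right) - 2465\right) + 195 = \left(18 \cdot 105 - 2465\right) + 195 = \left(1890 - 2465\right) + 195 = -575 + 195 = -380$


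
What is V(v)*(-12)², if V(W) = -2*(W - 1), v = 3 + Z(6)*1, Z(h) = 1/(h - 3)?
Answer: -672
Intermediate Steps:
Z(h) = 1/(-3 + h)
v = 10/3 (v = 3 + 1/(-3 + 6) = 3 + 1/3 = 3 + (⅓)*1 = 3 + ⅓ = 10/3 ≈ 3.3333)
V(W) = 2 - 2*W (V(W) = -2*(-1 + W) = 2 - 2*W)
V(v)*(-12)² = (2 - 2*10/3)*(-12)² = (2 - 20/3)*144 = -14/3*144 = -672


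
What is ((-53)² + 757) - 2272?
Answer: 1294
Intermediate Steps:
((-53)² + 757) - 2272 = (2809 + 757) - 2272 = 3566 - 2272 = 1294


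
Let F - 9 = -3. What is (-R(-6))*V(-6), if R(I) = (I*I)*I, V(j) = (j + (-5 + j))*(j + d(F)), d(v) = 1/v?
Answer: 21420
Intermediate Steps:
F = 6 (F = 9 - 3 = 6)
V(j) = (-5 + 2*j)*(⅙ + j) (V(j) = (j + (-5 + j))*(j + 1/6) = (-5 + 2*j)*(j + ⅙) = (-5 + 2*j)*(⅙ + j))
R(I) = I³ (R(I) = I²*I = I³)
(-R(-6))*V(-6) = (-1*(-6)³)*(-⅚ + 2*(-6)² - 14/3*(-6)) = (-1*(-216))*(-⅚ + 2*36 + 28) = 216*(-⅚ + 72 + 28) = 216*(595/6) = 21420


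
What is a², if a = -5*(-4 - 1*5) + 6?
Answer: 2601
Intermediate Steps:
a = 51 (a = -5*(-4 - 5) + 6 = -5*(-9) + 6 = 45 + 6 = 51)
a² = 51² = 2601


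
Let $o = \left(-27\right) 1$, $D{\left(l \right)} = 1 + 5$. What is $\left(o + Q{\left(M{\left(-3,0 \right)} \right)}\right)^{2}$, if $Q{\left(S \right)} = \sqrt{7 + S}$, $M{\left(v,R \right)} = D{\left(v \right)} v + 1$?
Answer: $\left(27 - i \sqrt{10}\right)^{2} \approx 719.0 - 170.76 i$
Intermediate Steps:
$D{\left(l \right)} = 6$
$M{\left(v,R \right)} = 1 + 6 v$ ($M{\left(v,R \right)} = 6 v + 1 = 1 + 6 v$)
$o = -27$
$\left(o + Q{\left(M{\left(-3,0 \right)} \right)}\right)^{2} = \left(-27 + \sqrt{7 + \left(1 + 6 \left(-3\right)\right)}\right)^{2} = \left(-27 + \sqrt{7 + \left(1 - 18\right)}\right)^{2} = \left(-27 + \sqrt{7 - 17}\right)^{2} = \left(-27 + \sqrt{-10}\right)^{2} = \left(-27 + i \sqrt{10}\right)^{2}$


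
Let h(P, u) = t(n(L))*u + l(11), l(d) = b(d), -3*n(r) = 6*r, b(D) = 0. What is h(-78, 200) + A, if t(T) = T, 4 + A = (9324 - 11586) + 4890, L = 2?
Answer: 1824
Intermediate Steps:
n(r) = -2*r
A = 2624 (A = -4 + ((9324 - 11586) + 4890) = -4 + (-2262 + 4890) = -4 + 2628 = 2624)
l(d) = 0
h(P, u) = -4*u (h(P, u) = (-2*2)*u + 0 = -4*u + 0 = -4*u)
h(-78, 200) + A = -4*200 + 2624 = -800 + 2624 = 1824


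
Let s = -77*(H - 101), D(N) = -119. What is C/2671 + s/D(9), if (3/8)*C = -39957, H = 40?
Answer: -3603625/45407 ≈ -79.363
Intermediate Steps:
C = -106552 (C = (8/3)*(-39957) = -106552)
s = 4697 (s = -77*(40 - 101) = -77*(-61) = 4697)
C/2671 + s/D(9) = -106552/2671 + 4697/(-119) = -106552*1/2671 + 4697*(-1/119) = -106552/2671 - 671/17 = -3603625/45407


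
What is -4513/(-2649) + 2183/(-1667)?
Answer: 1740404/4415883 ≈ 0.39412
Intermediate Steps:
-4513/(-2649) + 2183/(-1667) = -4513*(-1/2649) + 2183*(-1/1667) = 4513/2649 - 2183/1667 = 1740404/4415883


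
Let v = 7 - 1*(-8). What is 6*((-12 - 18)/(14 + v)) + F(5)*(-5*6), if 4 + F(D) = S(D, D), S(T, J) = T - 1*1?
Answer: -180/29 ≈ -6.2069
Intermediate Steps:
v = 15 (v = 7 + 8 = 15)
S(T, J) = -1 + T (S(T, J) = T - 1 = -1 + T)
F(D) = -5 + D (F(D) = -4 + (-1 + D) = -5 + D)
6*((-12 - 18)/(14 + v)) + F(5)*(-5*6) = 6*((-12 - 18)/(14 + 15)) + (-5 + 5)*(-5*6) = 6*(-30/29) + 0*(-30) = 6*(-30*1/29) + 0 = 6*(-30/29) + 0 = -180/29 + 0 = -180/29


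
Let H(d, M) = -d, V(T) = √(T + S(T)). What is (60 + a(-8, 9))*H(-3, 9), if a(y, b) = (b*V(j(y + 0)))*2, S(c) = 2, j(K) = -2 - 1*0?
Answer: 180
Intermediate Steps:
j(K) = -2 (j(K) = -2 + 0 = -2)
V(T) = √(2 + T) (V(T) = √(T + 2) = √(2 + T))
a(y, b) = 0 (a(y, b) = (b*√(2 - 2))*2 = (b*√0)*2 = (b*0)*2 = 0*2 = 0)
(60 + a(-8, 9))*H(-3, 9) = (60 + 0)*(-1*(-3)) = 60*3 = 180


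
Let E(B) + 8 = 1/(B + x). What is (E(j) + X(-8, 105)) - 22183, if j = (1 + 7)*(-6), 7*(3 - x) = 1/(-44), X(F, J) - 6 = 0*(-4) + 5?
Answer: -307392928/13859 ≈ -22180.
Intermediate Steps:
X(F, J) = 11 (X(F, J) = 6 + (0*(-4) + 5) = 6 + (0 + 5) = 6 + 5 = 11)
x = 925/308 (x = 3 - ⅐/(-44) = 3 - ⅐*(-1/44) = 3 + 1/308 = 925/308 ≈ 3.0032)
j = -48 (j = 8*(-6) = -48)
E(B) = -8 + 1/(925/308 + B) (E(B) = -8 + 1/(B + 925/308) = -8 + 1/(925/308 + B))
(E(j) + X(-8, 105)) - 22183 = (4*(-1773 - 616*(-48))/(925 + 308*(-48)) + 11) - 22183 = (4*(-1773 + 29568)/(925 - 14784) + 11) - 22183 = (4*27795/(-13859) + 11) - 22183 = (4*(-1/13859)*27795 + 11) - 22183 = (-111180/13859 + 11) - 22183 = 41269/13859 - 22183 = -307392928/13859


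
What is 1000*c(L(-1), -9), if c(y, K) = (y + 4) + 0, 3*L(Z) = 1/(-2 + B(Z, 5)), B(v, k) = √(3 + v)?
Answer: 11000/3 - 500*√2/3 ≈ 3431.0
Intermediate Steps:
L(Z) = 1/(3*(-2 + √(3 + Z)))
c(y, K) = 4 + y (c(y, K) = (4 + y) + 0 = 4 + y)
1000*c(L(-1), -9) = 1000*(4 + 1/(3*(-2 + √(3 - 1)))) = 1000*(4 + 1/(3*(-2 + √2))) = 4000 + 1000/(3*(-2 + √2))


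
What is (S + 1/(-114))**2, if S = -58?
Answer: 43731769/12996 ≈ 3365.0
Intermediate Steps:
(S + 1/(-114))**2 = (-58 + 1/(-114))**2 = (-58 - 1/114)**2 = (-6613/114)**2 = 43731769/12996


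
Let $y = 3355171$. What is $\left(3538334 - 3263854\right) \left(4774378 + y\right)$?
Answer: $2231398609520$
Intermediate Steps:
$\left(3538334 - 3263854\right) \left(4774378 + y\right) = \left(3538334 - 3263854\right) \left(4774378 + 3355171\right) = 274480 \cdot 8129549 = 2231398609520$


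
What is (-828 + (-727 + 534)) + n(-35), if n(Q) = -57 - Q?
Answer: -1043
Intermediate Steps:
(-828 + (-727 + 534)) + n(-35) = (-828 + (-727 + 534)) + (-57 - 1*(-35)) = (-828 - 193) + (-57 + 35) = -1021 - 22 = -1043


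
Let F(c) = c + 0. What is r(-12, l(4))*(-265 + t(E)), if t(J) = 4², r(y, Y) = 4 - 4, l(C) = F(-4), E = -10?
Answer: 0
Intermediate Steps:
F(c) = c
l(C) = -4
r(y, Y) = 0
t(J) = 16
r(-12, l(4))*(-265 + t(E)) = 0*(-265 + 16) = 0*(-249) = 0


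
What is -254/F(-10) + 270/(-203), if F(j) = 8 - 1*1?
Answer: -7636/203 ≈ -37.616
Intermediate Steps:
F(j) = 7 (F(j) = 8 - 1 = 7)
-254/F(-10) + 270/(-203) = -254/7 + 270/(-203) = -254*⅐ + 270*(-1/203) = -254/7 - 270/203 = -7636/203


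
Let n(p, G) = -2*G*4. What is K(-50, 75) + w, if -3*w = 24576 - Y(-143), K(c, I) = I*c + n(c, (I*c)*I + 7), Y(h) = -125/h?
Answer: 960102983/429 ≈ 2.2380e+6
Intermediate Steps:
n(p, G) = -8*G
K(c, I) = -56 + I*c - 8*c*I² (K(c, I) = I*c - 8*((I*c)*I + 7) = I*c - 8*(c*I² + 7) = I*c - 8*(7 + c*I²) = I*c + (-56 - 8*c*I²) = -56 + I*c - 8*c*I²)
w = -3514243/429 (w = -(24576 - (-125)/(-143))/3 = -(24576 - (-125)*(-1)/143)/3 = -(24576 - 1*125/143)/3 = -(24576 - 125/143)/3 = -⅓*3514243/143 = -3514243/429 ≈ -8191.7)
K(-50, 75) + w = (-56 + 75*(-50) - 8*(-50)*75²) - 3514243/429 = (-56 - 3750 - 8*(-50)*5625) - 3514243/429 = (-56 - 3750 + 2250000) - 3514243/429 = 2246194 - 3514243/429 = 960102983/429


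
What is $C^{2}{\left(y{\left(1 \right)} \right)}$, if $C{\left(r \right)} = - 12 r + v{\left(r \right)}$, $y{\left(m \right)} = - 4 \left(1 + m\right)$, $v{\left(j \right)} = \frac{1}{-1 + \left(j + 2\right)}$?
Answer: $\frac{450241}{49} \approx 9188.6$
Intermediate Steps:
$v{\left(j \right)} = \frac{1}{1 + j}$ ($v{\left(j \right)} = \frac{1}{-1 + \left(2 + j\right)} = \frac{1}{1 + j}$)
$y{\left(m \right)} = -4 - 4 m$
$C{\left(r \right)} = \frac{1}{1 + r} - 12 r$ ($C{\left(r \right)} = - 12 r + \frac{1}{1 + r} = \frac{1}{1 + r} - 12 r$)
$C^{2}{\left(y{\left(1 \right)} \right)} = \left(\frac{1 - 12 \left(-4 - 4\right) \left(1 - 8\right)}{1 - 8}\right)^{2} = \left(\frac{1 - - 96 \left(1 - 8\right)}{1 - 8}\right)^{2} = \left(\frac{1 - \left(-96\right) \left(-7\right)}{-7}\right)^{2} = \left(- \frac{1 - 672}{7}\right)^{2} = \left(\left(- \frac{1}{7}\right) \left(-671\right)\right)^{2} = \left(\frac{671}{7}\right)^{2} = \frac{450241}{49}$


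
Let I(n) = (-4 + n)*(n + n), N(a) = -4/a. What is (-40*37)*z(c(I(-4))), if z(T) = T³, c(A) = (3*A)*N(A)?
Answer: 2557440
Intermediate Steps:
I(n) = 2*n*(-4 + n) (I(n) = (-4 + n)*(2*n) = 2*n*(-4 + n))
c(A) = -12 (c(A) = (3*A)*(-4/A) = -12)
(-40*37)*z(c(I(-4))) = -40*37*(-12)³ = -1480*(-1728) = 2557440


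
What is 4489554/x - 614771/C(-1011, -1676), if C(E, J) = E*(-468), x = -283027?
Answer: -2298220287809/133913658996 ≈ -17.162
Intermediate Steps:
C(E, J) = -468*E
4489554/x - 614771/C(-1011, -1676) = 4489554/(-283027) - 614771/((-468*(-1011))) = 4489554*(-1/283027) - 614771/473148 = -4489554/283027 - 614771*1/473148 = -4489554/283027 - 614771/473148 = -2298220287809/133913658996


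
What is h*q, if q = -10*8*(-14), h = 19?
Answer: 21280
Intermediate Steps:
q = 1120 (q = -80*(-14) = 1120)
h*q = 19*1120 = 21280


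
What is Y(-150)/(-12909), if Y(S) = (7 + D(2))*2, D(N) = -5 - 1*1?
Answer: -2/12909 ≈ -0.00015493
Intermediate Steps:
D(N) = -6 (D(N) = -5 - 1 = -6)
Y(S) = 2 (Y(S) = (7 - 6)*2 = 1*2 = 2)
Y(-150)/(-12909) = 2/(-12909) = 2*(-1/12909) = -2/12909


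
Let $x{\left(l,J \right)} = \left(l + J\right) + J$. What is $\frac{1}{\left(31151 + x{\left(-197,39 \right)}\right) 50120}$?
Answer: $\frac{1}{1555323840} \approx 6.4295 \cdot 10^{-10}$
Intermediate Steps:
$x{\left(l,J \right)} = l + 2 J$ ($x{\left(l,J \right)} = \left(J + l\right) + J = l + 2 J$)
$\frac{1}{\left(31151 + x{\left(-197,39 \right)}\right) 50120} = \frac{1}{\left(31151 + \left(-197 + 2 \cdot 39\right)\right) 50120} = \frac{1}{31151 + \left(-197 + 78\right)} \frac{1}{50120} = \frac{1}{31151 - 119} \cdot \frac{1}{50120} = \frac{1}{31032} \cdot \frac{1}{50120} = \frac{1}{1555323840}$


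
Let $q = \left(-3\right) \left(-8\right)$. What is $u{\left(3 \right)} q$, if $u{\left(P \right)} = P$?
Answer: $72$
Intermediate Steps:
$q = 24$
$u{\left(3 \right)} q = 3 \cdot 24 = 72$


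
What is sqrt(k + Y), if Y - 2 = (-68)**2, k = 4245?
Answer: sqrt(8871) ≈ 94.186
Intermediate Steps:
Y = 4626 (Y = 2 + (-68)**2 = 2 + 4624 = 4626)
sqrt(k + Y) = sqrt(4245 + 4626) = sqrt(8871)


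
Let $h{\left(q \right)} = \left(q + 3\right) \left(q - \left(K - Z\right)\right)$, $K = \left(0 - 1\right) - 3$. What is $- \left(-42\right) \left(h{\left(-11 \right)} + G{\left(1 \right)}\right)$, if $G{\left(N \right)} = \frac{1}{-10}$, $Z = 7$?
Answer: $- \frac{21}{5} \approx -4.2$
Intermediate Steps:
$G{\left(N \right)} = - \frac{1}{10}$
$K = -4$ ($K = -1 - 3 = -4$)
$h{\left(q \right)} = \left(3 + q\right) \left(11 + q\right)$ ($h{\left(q \right)} = \left(q + 3\right) \left(q + \left(7 - -4\right)\right) = \left(3 + q\right) \left(q + \left(7 + 4\right)\right) = \left(3 + q\right) \left(q + 11\right) = \left(3 + q\right) \left(11 + q\right)$)
$- \left(-42\right) \left(h{\left(-11 \right)} + G{\left(1 \right)}\right) = - \left(-42\right) \left(\left(33 + \left(-11\right)^{2} + 14 \left(-11\right)\right) - \frac{1}{10}\right) = - \left(-42\right) \left(\left(33 + 121 - 154\right) - \frac{1}{10}\right) = - \left(-42\right) \left(0 - \frac{1}{10}\right) = - \frac{\left(-42\right) \left(-1\right)}{10} = \left(-1\right) \frac{21}{5} = - \frac{21}{5}$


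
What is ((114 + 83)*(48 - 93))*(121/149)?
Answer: -1072665/149 ≈ -7199.1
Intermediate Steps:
((114 + 83)*(48 - 93))*(121/149) = (197*(-45))*(121*(1/149)) = -8865*121/149 = -1072665/149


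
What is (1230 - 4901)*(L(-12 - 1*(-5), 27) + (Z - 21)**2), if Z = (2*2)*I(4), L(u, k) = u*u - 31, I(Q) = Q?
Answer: -157853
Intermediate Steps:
L(u, k) = -31 + u**2 (L(u, k) = u**2 - 31 = -31 + u**2)
Z = 16 (Z = (2*2)*4 = 4*4 = 16)
(1230 - 4901)*(L(-12 - 1*(-5), 27) + (Z - 21)**2) = (1230 - 4901)*((-31 + (-12 - 1*(-5))**2) + (16 - 21)**2) = -3671*((-31 + (-12 + 5)**2) + (-5)**2) = -3671*((-31 + (-7)**2) + 25) = -3671*((-31 + 49) + 25) = -3671*(18 + 25) = -3671*43 = -157853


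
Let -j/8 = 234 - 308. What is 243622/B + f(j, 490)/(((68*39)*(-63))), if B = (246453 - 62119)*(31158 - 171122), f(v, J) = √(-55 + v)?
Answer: -121811/12900061988 - √537/167076 ≈ -0.00014814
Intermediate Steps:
j = 592 (j = -8*(234 - 308) = -8*(-74) = 592)
B = -25800123976 (B = 184334*(-139964) = -25800123976)
243622/B + f(j, 490)/(((68*39)*(-63))) = 243622/(-25800123976) + √(-55 + 592)/(((68*39)*(-63))) = 243622*(-1/25800123976) + √537/((2652*(-63))) = -121811/12900061988 + √537/(-167076) = -121811/12900061988 + √537*(-1/167076) = -121811/12900061988 - √537/167076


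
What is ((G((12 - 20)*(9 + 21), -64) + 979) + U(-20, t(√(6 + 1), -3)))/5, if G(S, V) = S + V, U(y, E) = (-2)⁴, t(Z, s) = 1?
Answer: 691/5 ≈ 138.20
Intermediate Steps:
U(y, E) = 16
((G((12 - 20)*(9 + 21), -64) + 979) + U(-20, t(√(6 + 1), -3)))/5 = ((((12 - 20)*(9 + 21) - 64) + 979) + 16)/5 = (((-8*30 - 64) + 979) + 16)/5 = (((-240 - 64) + 979) + 16)/5 = ((-304 + 979) + 16)/5 = (675 + 16)/5 = (⅕)*691 = 691/5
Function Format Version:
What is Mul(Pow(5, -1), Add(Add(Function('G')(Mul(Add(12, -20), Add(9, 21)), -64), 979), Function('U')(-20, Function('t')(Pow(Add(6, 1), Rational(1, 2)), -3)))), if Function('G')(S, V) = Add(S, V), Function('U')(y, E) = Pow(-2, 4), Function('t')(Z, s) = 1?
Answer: Rational(691, 5) ≈ 138.20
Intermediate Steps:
Function('U')(y, E) = 16
Mul(Pow(5, -1), Add(Add(Function('G')(Mul(Add(12, -20), Add(9, 21)), -64), 979), Function('U')(-20, Function('t')(Pow(Add(6, 1), Rational(1, 2)), -3)))) = Mul(Pow(5, -1), Add(Add(Add(Mul(Add(12, -20), Add(9, 21)), -64), 979), 16)) = Mul(Rational(1, 5), Add(Add(Add(Mul(-8, 30), -64), 979), 16)) = Mul(Rational(1, 5), Add(Add(Add(-240, -64), 979), 16)) = Mul(Rational(1, 5), Add(Add(-304, 979), 16)) = Mul(Rational(1, 5), Add(675, 16)) = Mul(Rational(1, 5), 691) = Rational(691, 5)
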